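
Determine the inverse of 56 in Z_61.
12

gcd(56, 61) = 1, so the inverse exists.
Extended Euclidean algorithm on (61, 56):
61 = 1 × 56 + 5  ⟹  5 = (1)·61 + (-1)·56
56 = 11 × 5 + 1  ⟹  1 = (-11)·61 + (12)·56
So (12)·56 ≡ 1 (mod 61), i.e. 56^(-1) ≡ 12 (mod 61).
Check: 56 × 12 = 672 ≡ 1 (mod 61)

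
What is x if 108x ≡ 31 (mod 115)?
x ≡ 12 (mod 115)

gcd(108, 115) = 1, which divides 31, so solutions exist.
Find 108^(-1) mod 115 by the extended Euclidean algorithm:
115 = 1 × 108 + 7  ⟹  7 = (1)·115 + (-1)·108
108 = 15 × 7 + 3  ⟹  3 = (-15)·115 + (16)·108
7 = 2 × 3 + 1  ⟹  1 = (31)·115 + (-33)·108
So (-33)·108 ≡ 1 (mod 115), i.e. 108^(-1) ≡ -33 ≡ 82 (mod 115).
x ≡ 82 × 31 = 2542 ≡ 12 (mod 115).
Check: 108 × 12 = 1296 ≡ 31 (mod 115).
Unique solution: x ≡ 12 (mod 115)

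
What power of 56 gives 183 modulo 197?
49

Baby-step giant-step with step n = ⌈√197⌉ = 15.
Baby steps 56^j mod 197 (j:value) for j=0..14: 0:1, 1:56, 2:181, 3:89, 4:59, 5:152, 6:41, 7:129, 8:132, 9:103, 10:55, 11:125, 12:105, 13:167, 14:93.
Giant-step multiplier: 56^(-15) ≡ 56^(196-15) = 56^181 ≡ 126 (mod 197).
Giant steps γ_i = 183·126^i mod 197: γ_0=183, γ_1=9, γ_2=149, γ_3=59 (in table at j=4).
x = i·n + j = 3·15 + 4 = 49.
Check: 56^49 ≡ 183 (mod 197).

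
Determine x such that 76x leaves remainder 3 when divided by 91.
x ≡ 18 (mod 91)

gcd(76, 91) = 1, which divides 3, so solutions exist.
Find 76^(-1) mod 91 by the extended Euclidean algorithm:
91 = 1 × 76 + 15  ⟹  15 = (1)·91 + (-1)·76
76 = 5 × 15 + 1  ⟹  1 = (-5)·91 + (6)·76
So (6)·76 ≡ 1 (mod 91), i.e. 76^(-1) ≡ 6 (mod 91).
x ≡ 6 × 3 = 18 ≡ 18 (mod 91).
Check: 76 × 18 = 1368 ≡ 3 (mod 91).
Unique solution: x ≡ 18 (mod 91)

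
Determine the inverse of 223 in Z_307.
201

gcd(223, 307) = 1, so the inverse exists.
Extended Euclidean algorithm on (307, 223):
307 = 1 × 223 + 84  ⟹  84 = (1)·307 + (-1)·223
223 = 2 × 84 + 55  ⟹  55 = (-2)·307 + (3)·223
84 = 1 × 55 + 29  ⟹  29 = (3)·307 + (-4)·223
55 = 1 × 29 + 26  ⟹  26 = (-5)·307 + (7)·223
29 = 1 × 26 + 3  ⟹  3 = (8)·307 + (-11)·223
26 = 8 × 3 + 2  ⟹  2 = (-69)·307 + (95)·223
3 = 1 × 2 + 1  ⟹  1 = (77)·307 + (-106)·223
So (-106)·223 ≡ 1 (mod 307), i.e. 223^(-1) ≡ -106 ≡ 201 (mod 307).
Check: 223 × 201 = 44823 ≡ 1 (mod 307)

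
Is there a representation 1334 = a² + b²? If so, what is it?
Not possible

Factorization: 1334 = 2 × 23 × 29
By Fermat: n is sum of two squares iff every prime p ≡ 3 (mod 4) appears to even power.
Prime(s) ≡ 3 (mod 4) with odd exponent: [(23, 1)]
Therefore 1334 cannot be expressed as a² + b².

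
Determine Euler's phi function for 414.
132

414 = 2 × 3^2 × 23
φ(n) = n × ∏(1 - 1/p) for each prime p dividing n
φ(414) = 414 × (1 - 1/2) × (1 - 1/3) × (1 - 1/23) = 132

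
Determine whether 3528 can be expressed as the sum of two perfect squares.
42² + 42² (a=42, b=42)

Factorization: 3528 = 2^3 × 3^2 × 7^2
By Fermat: n is sum of two squares iff every prime p ≡ 3 (mod 4) appears to even power.
All primes ≡ 3 (mod 4) appear to even power.
Search a = 0, 1, 2, … for 3528 - a² a perfect square: first hit at a = 42: 3528 - 1764 = 1764 = 42².
3528 = 42² + 42² = 1764 + 1764 ✓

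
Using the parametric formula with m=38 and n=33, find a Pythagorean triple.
(355, 2508, 2533)

Euclid's formula: a = m² - n², b = 2mn, c = m² + n²
m = 38, n = 33
a = 38² - 33² = 1444 - 1089 = 355
b = 2 × 38 × 33 = 2508
c = 38² + 33² = 1444 + 1089 = 2533
Verification: 355² + 2508² = 126025 + 6290064 = 6416089 = 2533² ✓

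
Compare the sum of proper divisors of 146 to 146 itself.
deficient

Proper divisors of 146: sum = 1 + 2 + 73 = 76
Since 76 < 146, 146 is deficient.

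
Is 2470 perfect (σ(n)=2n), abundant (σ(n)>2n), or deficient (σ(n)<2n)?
abundant

Proper divisors of 2470: sum = 1 + 2 + 5 + 10 + 13 + 19 + 26 + 38 + 65 + 95 + 130 + 190 + 247 + 494 + 1235 = 2570
Since 2570 > 2470, 2470 is abundant.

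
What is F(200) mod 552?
21

Matrix identity: Q^n = [[F_(n+1), F_n], [F_n, F_(n-1)]] with Q = [[1,1],[1,0]].
n = 200 = 11001000₂. Square-and-multiply, entries mod 552:
Q^1 = [[1,1],[1,0]]
Q^3 = (Q^1)²·Q = [[3,2],[2,1]]
Q^6 = (Q^3)² = [[13,8],[8,5]]
Q^12 = (Q^6)² = [[233,144],[144,89]]
Q^25 = (Q^12)²·Q = [[505,505],[505,0]]
Q^50 = (Q^25)² = [[2,1],[1,1]]
Q^100 = (Q^50)² = [[5,3],[3,2]]
Q^200 = (Q^100)² = [[34,21],[21,13]]
F_200 mod 552 = Q^200[0][1] = 21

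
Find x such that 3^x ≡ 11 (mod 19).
12

Baby-step giant-step with step n = ⌈√19⌉ = 5.
Baby steps 3^j mod 19 (j:value) for j=0..4: 0:1, 1:3, 2:9, 3:8, 4:5.
Giant-step multiplier: 3^(-5) ≡ 3^(18-5) = 3^13 ≡ 14 (mod 19).
Giant steps γ_i = 11·14^i mod 19: γ_0=11, γ_1=2, γ_2=9 (in table at j=2).
x = i·n + j = 2·5 + 2 = 12.
Check: 3^12 ≡ 11 (mod 19).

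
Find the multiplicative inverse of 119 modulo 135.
59

gcd(119, 135) = 1, so the inverse exists.
Extended Euclidean algorithm on (135, 119):
135 = 1 × 119 + 16  ⟹  16 = (1)·135 + (-1)·119
119 = 7 × 16 + 7  ⟹  7 = (-7)·135 + (8)·119
16 = 2 × 7 + 2  ⟹  2 = (15)·135 + (-17)·119
7 = 3 × 2 + 1  ⟹  1 = (-52)·135 + (59)·119
So (59)·119 ≡ 1 (mod 135), i.e. 119^(-1) ≡ 59 (mod 135).
Check: 119 × 59 = 7021 ≡ 1 (mod 135)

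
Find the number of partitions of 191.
1820701100652

p(n) counts ways to write n as a sum of positive integers (order ignored).
Euler's pentagonal recurrence: p(k) = p(k-1) + p(k-2) - p(k-5) - p(k-7) + p(k-12) + p(k-15) - ... (offsets j(3j∓1)/2, signs ++--, p(0)=1, p(<0)=0).
DP table for k = 0..190: p(0)=1, p(1)=1, p(2)=2, p(3)=3, p(4)=5, p(5)=7, p(6)=11, p(7)=15, p(8)=22, p(9)=30, p(10)=42, p(11)=56, p(12)=77, p(13)=101, p(14)=135, p(15)=176, p(16)=231, p(17)=297, p(18)=385, p(19)=490, p(20)=627, p(21)=792, p(22)=1002, p(23)=1255, p(24)=1575, p(25)=1958, p(26)=2436, p(27)=3010, p(28)=3718, p(29)=4565, p(30)=5604, p(31)=6842, p(32)=8349, p(33)=10143, p(34)=12310, p(35)=14883, p(36)=17977, p(37)=21637, p(38)=26015, p(39)=31185, p(40)=37338, p(41)=44583, p(42)=53174, p(43)=63261, p(44)=75175, p(45)=89134, p(46)=105558, p(47)=124754, p(48)=147273, p(49)=173525, p(50)=204226, p(51)=239943, p(52)=281589, p(53)=329931, p(54)=386155, p(55)=451276, p(56)=526823, p(57)=614154, p(58)=715220, p(59)=831820, p(60)=966467, p(61)=1121505, p(62)=1300156, p(63)=1505499, p(64)=1741630, p(65)=2012558, p(66)=2323520, p(67)=2679689, p(68)=3087735, p(69)=3554345, p(70)=4087968, p(71)=4697205, p(72)=5392783, p(73)=6185689, p(74)=7089500, p(75)=8118264, p(76)=9289091, p(77)=10619863, p(78)=12132164, p(79)=13848650, p(80)=15796476, p(81)=18004327, p(82)=20506255, p(83)=23338469, p(84)=26543660, p(85)=30167357, p(86)=34262962, p(87)=38887673, p(88)=44108109, p(89)=49995925, p(90)=56634173, p(91)=64112359, p(92)=72533807, p(93)=82010177, p(94)=92669720, p(95)=104651419, p(96)=118114304, p(97)=133230930, p(98)=150198136, p(99)=169229875, p(100)=190569292, p(101)=214481126, p(102)=241265379, p(103)=271248950, p(104)=304801365, p(105)=342325709, p(106)=384276336, p(107)=431149389, p(108)=483502844, p(109)=541946240, p(110)=607163746, p(111)=679903203, p(112)=761002156, p(113)=851376628, p(114)=952050665, p(115)=1064144451, p(116)=1188908248, p(117)=1327710076, p(118)=1482074143, p(119)=1653668665, p(120)=1844349560, p(121)=2056148051, p(122)=2291320912, p(123)=2552338241, p(124)=2841940500, p(125)=3163127352, p(126)=3519222692, p(127)=3913864295, p(128)=4351078600, p(129)=4835271870, p(130)=5371315400, p(131)=5964539504, p(132)=6620830889, p(133)=7346629512, p(134)=8149040695, p(135)=9035836076, p(136)=10015581680, p(137)=11097645016, p(138)=12292341831, p(139)=13610949895, p(140)=15065878135, p(141)=16670689208, p(142)=18440293320, p(143)=20390982757, p(144)=22540654445, p(145)=24908858009, p(146)=27517052599, p(147)=30388671978, p(148)=33549419497, p(149)=37027355200, p(150)=40853235313, p(151)=45060624582, p(152)=49686288421, p(153)=54770336324, p(154)=60356673280, p(155)=66493182097, p(156)=73232243759, p(157)=80630964769, p(158)=88751778802, p(159)=97662728555, p(160)=107438159466, p(161)=118159068427, p(162)=129913904637, p(163)=142798995930, p(164)=156919475295, p(165)=172389800255, p(166)=189334822579, p(167)=207890420102, p(168)=228204732751, p(169)=250438925115, p(170)=274768617130, p(171)=301384802048, p(172)=330495499613, p(173)=362326859895, p(174)=397125074750, p(175)=435157697830, p(176)=476715857290, p(177)=522115831195, p(178)=571701605655, p(179)=625846753120, p(180)=684957390936, p(181)=749474411781, p(182)=819876908323, p(183)=896684817527, p(184)=980462880430, p(185)=1071823774337, p(186)=1171432692373, p(187)=1280011042268, p(188)=1398341745571, p(189)=1527273599625, p(190)=1667727404093.
Final step: p(191) = p(190) + p(189) - p(186) - p(184) + p(179) + p(176) - p(169) - p(165) + p(156) + p(151) - p(140) - p(134) + p(121) + p(114) - p(99) - p(91) + p(74) + p(65) - p(46) - p(36) + p(15) + p(4)
= 1667727404093 + 1527273599625 - 1171432692373 - 980462880430 + 625846753120 + 476715857290 - 250438925115 - 172389800255 + 73232243759 + 45060624582 - 15065878135 - 8149040695 + 2056148051 + 952050665 - 169229875 - 64112359 + 7089500 + 2012558 - 105558 - 17977 + 176 + 5
= 1820701100652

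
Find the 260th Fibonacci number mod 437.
325

Matrix identity: Q^n = [[F_(n+1), F_n], [F_n, F_(n-1)]] with Q = [[1,1],[1,0]].
n = 260 = 100000100₂. Square-and-multiply, entries mod 437:
Q^1 = [[1,1],[1,0]]
Q^2 = (Q^1)² = [[2,1],[1,1]]
Q^4 = (Q^2)² = [[5,3],[3,2]]
Q^8 = (Q^4)² = [[34,21],[21,13]]
Q^16 = (Q^8)² = [[286,113],[113,173]]
Q^32 = (Q^16)² = [[173,301],[301,309]]
Q^65 = (Q^32)²·Q = [[353,355],[355,435]]
Q^130 = (Q^65)² = [[233,60],[60,173]]
Q^260 = (Q^130)² = [[205,325],[325,317]]
F_260 mod 437 = Q^260[0][1] = 325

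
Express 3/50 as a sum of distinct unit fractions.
1/17 + 1/850

Greedy algorithm:
3/50: ceiling(50/3) = 17, use 1/17
1/850: ceiling(850/1) = 850, use 1/850
Result: 3/50 = 1/17 + 1/850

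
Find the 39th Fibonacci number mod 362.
242

Matrix identity: Q^n = [[F_(n+1), F_n], [F_n, F_(n-1)]] with Q = [[1,1],[1,0]].
n = 39 = 100111₂. Square-and-multiply, entries mod 362:
Q^1 = [[1,1],[1,0]]
Q^2 = (Q^1)² = [[2,1],[1,1]]
Q^4 = (Q^2)² = [[5,3],[3,2]]
Q^9 = (Q^4)²·Q = [[55,34],[34,21]]
Q^19 = (Q^9)²·Q = [[249,199],[199,50]]
Q^39 = (Q^19)²·Q = [[13,242],[242,133]]
F_39 mod 362 = Q^39[0][1] = 242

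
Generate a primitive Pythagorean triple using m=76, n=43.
(3927, 6536, 7625)

Euclid's formula: a = m² - n², b = 2mn, c = m² + n²
m = 76, n = 43
a = 76² - 43² = 5776 - 1849 = 3927
b = 2 × 76 × 43 = 6536
c = 76² + 43² = 5776 + 1849 = 7625
Verification: 3927² + 6536² = 15421329 + 42719296 = 58140625 = 7625² ✓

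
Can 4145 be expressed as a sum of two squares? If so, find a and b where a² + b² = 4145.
7² + 64² (a=7, b=64)

Factorization: 4145 = 5 × 829
By Fermat: n is sum of two squares iff every prime p ≡ 3 (mod 4) appears to even power.
All primes ≡ 3 (mod 4) appear to even power.
Search a = 0, 1, 2, … for 4145 - a² a perfect square: first hit at a = 7: 4145 - 49 = 4096 = 64².
4145 = 7² + 64² = 49 + 4096 ✓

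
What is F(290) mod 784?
337

Matrix identity: Q^n = [[F_(n+1), F_n], [F_n, F_(n-1)]] with Q = [[1,1],[1,0]].
n = 290 = 100100010₂. Square-and-multiply, entries mod 784:
Q^1 = [[1,1],[1,0]]
Q^2 = (Q^1)² = [[2,1],[1,1]]
Q^4 = (Q^2)² = [[5,3],[3,2]]
Q^9 = (Q^4)²·Q = [[55,34],[34,21]]
Q^18 = (Q^9)² = [[261,232],[232,29]]
Q^36 = (Q^18)² = [[425,640],[640,569]]
Q^72 = (Q^36)² = [[657,336],[336,321]]
Q^145 = (Q^72)²·Q = [[561,449],[449,112]]
Q^290 = (Q^145)² = [[450,337],[337,113]]
F_290 mod 784 = Q^290[0][1] = 337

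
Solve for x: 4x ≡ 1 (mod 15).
4

gcd(4, 15) = 1, so the inverse exists.
Extended Euclidean algorithm on (15, 4):
15 = 3 × 4 + 3  ⟹  3 = (1)·15 + (-3)·4
4 = 1 × 3 + 1  ⟹  1 = (-1)·15 + (4)·4
So (4)·4 ≡ 1 (mod 15), i.e. 4^(-1) ≡ 4 (mod 15).
Check: 4 × 4 = 16 ≡ 1 (mod 15)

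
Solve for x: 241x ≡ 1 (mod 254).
39

gcd(241, 254) = 1, so the inverse exists.
Extended Euclidean algorithm on (254, 241):
254 = 1 × 241 + 13  ⟹  13 = (1)·254 + (-1)·241
241 = 18 × 13 + 7  ⟹  7 = (-18)·254 + (19)·241
13 = 1 × 7 + 6  ⟹  6 = (19)·254 + (-20)·241
7 = 1 × 6 + 1  ⟹  1 = (-37)·254 + (39)·241
So (39)·241 ≡ 1 (mod 254), i.e. 241^(-1) ≡ 39 (mod 254).
Check: 241 × 39 = 9399 ≡ 1 (mod 254)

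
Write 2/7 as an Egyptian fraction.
1/4 + 1/28

Greedy algorithm:
2/7: ceiling(7/2) = 4, use 1/4
1/28: ceiling(28/1) = 28, use 1/28
Result: 2/7 = 1/4 + 1/28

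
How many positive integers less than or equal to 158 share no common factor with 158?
78

158 = 2 × 79
φ(n) = n × ∏(1 - 1/p) for each prime p dividing n
φ(158) = 158 × (1 - 1/2) × (1 - 1/79) = 78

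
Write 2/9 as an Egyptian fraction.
1/5 + 1/45

Greedy algorithm:
2/9: ceiling(9/2) = 5, use 1/5
1/45: ceiling(45/1) = 45, use 1/45
Result: 2/9 = 1/5 + 1/45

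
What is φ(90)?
24

90 = 2 × 3^2 × 5
φ(n) = n × ∏(1 - 1/p) for each prime p dividing n
φ(90) = 90 × (1 - 1/2) × (1 - 1/3) × (1 - 1/5) = 24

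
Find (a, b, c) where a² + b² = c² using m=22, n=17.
(195, 748, 773)

Euclid's formula: a = m² - n², b = 2mn, c = m² + n²
m = 22, n = 17
a = 22² - 17² = 484 - 289 = 195
b = 2 × 22 × 17 = 748
c = 22² + 17² = 484 + 289 = 773
Verification: 195² + 748² = 38025 + 559504 = 597529 = 773² ✓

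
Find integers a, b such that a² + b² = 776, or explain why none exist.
10² + 26² (a=10, b=26)

Factorization: 776 = 2^3 × 97
By Fermat: n is sum of two squares iff every prime p ≡ 3 (mod 4) appears to even power.
All primes ≡ 3 (mod 4) appear to even power.
Search a = 0, 1, 2, … for 776 - a² a perfect square: first hit at a = 10: 776 - 100 = 676 = 26².
776 = 10² + 26² = 100 + 676 ✓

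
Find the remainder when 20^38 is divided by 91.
36

Repeated squaring. Binary of 38 = 100110.
20^1 ≡ 20 (mod 91); 20^2 ≡ 36 (mod 91); 20^4 ≡ 22 (mod 91); 20^8 ≡ 29 (mod 91); 20^16 ≡ 22 (mod 91); 20^32 ≡ 29 (mod 91)
20^38 = 20^2 × 20^4 × 20^32 ≡ 36 (mod 91)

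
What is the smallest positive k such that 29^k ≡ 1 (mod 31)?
10

31 is prime, so ord(29) divides φ(31) = 30.
Divisors of 30: 1, 2, 3, 5, 6, 10, 15, 30.
Repeated squaring: 29^1 ≡ 29, 29^2 ≡ 4, 29^4 ≡ 16, 29^8 ≡ 8, 29^16 ≡ 2 (mod 31).
Test 29^d mod 31 for each divisor d in increasing order:
29^1 ≡ 29
29^2 ≡ 4
29^3 = 29^2·29^1 ≡ 23
29^5 = 29^4·29^1 ≡ 30
29^6 = 29^4·29^2 ≡ 2
29^10 = 29^8·29^2 ≡ 1  ← first divisor giving 1
The order is 10.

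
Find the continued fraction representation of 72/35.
[2; 17, 2]

Euclidean algorithm steps:
72 = 2 × 35 + 2
35 = 17 × 2 + 1
2 = 2 × 1 + 0
Continued fraction: [2; 17, 2]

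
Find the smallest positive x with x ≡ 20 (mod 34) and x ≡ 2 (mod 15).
122

Using Chinese Remainder Theorem:
M = 34 × 15 = 510
M1 = 15, M2 = 34
y1 = 15^(-1) mod 34 = 25
y2 = 34^(-1) mod 15 = 4
x = (20×15×25 + 2×34×4) mod 510 = 122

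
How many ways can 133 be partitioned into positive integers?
7346629512

p(n) counts ways to write n as a sum of positive integers (order ignored).
Euler's pentagonal recurrence: p(k) = p(k-1) + p(k-2) - p(k-5) - p(k-7) + p(k-12) + p(k-15) - ... (offsets j(3j∓1)/2, signs ++--, p(0)=1, p(<0)=0).
DP table for k = 0..132: p(0)=1, p(1)=1, p(2)=2, p(3)=3, p(4)=5, p(5)=7, p(6)=11, p(7)=15, p(8)=22, p(9)=30, p(10)=42, p(11)=56, p(12)=77, p(13)=101, p(14)=135, p(15)=176, p(16)=231, p(17)=297, p(18)=385, p(19)=490, p(20)=627, p(21)=792, p(22)=1002, p(23)=1255, p(24)=1575, p(25)=1958, p(26)=2436, p(27)=3010, p(28)=3718, p(29)=4565, p(30)=5604, p(31)=6842, p(32)=8349, p(33)=10143, p(34)=12310, p(35)=14883, p(36)=17977, p(37)=21637, p(38)=26015, p(39)=31185, p(40)=37338, p(41)=44583, p(42)=53174, p(43)=63261, p(44)=75175, p(45)=89134, p(46)=105558, p(47)=124754, p(48)=147273, p(49)=173525, p(50)=204226, p(51)=239943, p(52)=281589, p(53)=329931, p(54)=386155, p(55)=451276, p(56)=526823, p(57)=614154, p(58)=715220, p(59)=831820, p(60)=966467, p(61)=1121505, p(62)=1300156, p(63)=1505499, p(64)=1741630, p(65)=2012558, p(66)=2323520, p(67)=2679689, p(68)=3087735, p(69)=3554345, p(70)=4087968, p(71)=4697205, p(72)=5392783, p(73)=6185689, p(74)=7089500, p(75)=8118264, p(76)=9289091, p(77)=10619863, p(78)=12132164, p(79)=13848650, p(80)=15796476, p(81)=18004327, p(82)=20506255, p(83)=23338469, p(84)=26543660, p(85)=30167357, p(86)=34262962, p(87)=38887673, p(88)=44108109, p(89)=49995925, p(90)=56634173, p(91)=64112359, p(92)=72533807, p(93)=82010177, p(94)=92669720, p(95)=104651419, p(96)=118114304, p(97)=133230930, p(98)=150198136, p(99)=169229875, p(100)=190569292, p(101)=214481126, p(102)=241265379, p(103)=271248950, p(104)=304801365, p(105)=342325709, p(106)=384276336, p(107)=431149389, p(108)=483502844, p(109)=541946240, p(110)=607163746, p(111)=679903203, p(112)=761002156, p(113)=851376628, p(114)=952050665, p(115)=1064144451, p(116)=1188908248, p(117)=1327710076, p(118)=1482074143, p(119)=1653668665, p(120)=1844349560, p(121)=2056148051, p(122)=2291320912, p(123)=2552338241, p(124)=2841940500, p(125)=3163127352, p(126)=3519222692, p(127)=3913864295, p(128)=4351078600, p(129)=4835271870, p(130)=5371315400, p(131)=5964539504, p(132)=6620830889.
Final step: p(133) = p(132) + p(131) - p(128) - p(126) + p(121) + p(118) - p(111) - p(107) + p(98) + p(93) - p(82) - p(76) + p(63) + p(56) - p(41) - p(33) + p(16) + p(7)
= 6620830889 + 5964539504 - 4351078600 - 3519222692 + 2056148051 + 1482074143 - 679903203 - 431149389 + 150198136 + 82010177 - 20506255 - 9289091 + 1505499 + 526823 - 44583 - 10143 + 231 + 15
= 7346629512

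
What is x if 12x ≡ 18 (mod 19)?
x ≡ 11 (mod 19)

gcd(12, 19) = 1, which divides 18, so solutions exist.
Find 12^(-1) mod 19 by the extended Euclidean algorithm:
19 = 1 × 12 + 7  ⟹  7 = (1)·19 + (-1)·12
12 = 1 × 7 + 5  ⟹  5 = (-1)·19 + (2)·12
7 = 1 × 5 + 2  ⟹  2 = (2)·19 + (-3)·12
5 = 2 × 2 + 1  ⟹  1 = (-5)·19 + (8)·12
So (8)·12 ≡ 1 (mod 19), i.e. 12^(-1) ≡ 8 (mod 19).
x ≡ 8 × 18 = 144 ≡ 11 (mod 19).
Check: 12 × 11 = 132 ≡ 18 (mod 19).
Unique solution: x ≡ 11 (mod 19)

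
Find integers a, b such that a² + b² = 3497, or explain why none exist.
4² + 59² (a=4, b=59)

Factorization: 3497 = 13 × 269
By Fermat: n is sum of two squares iff every prime p ≡ 3 (mod 4) appears to even power.
All primes ≡ 3 (mod 4) appear to even power.
Search a = 0, 1, 2, … for 3497 - a² a perfect square: first hit at a = 4: 3497 - 16 = 3481 = 59².
3497 = 4² + 59² = 16 + 3481 ✓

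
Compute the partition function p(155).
66493182097

p(n) counts ways to write n as a sum of positive integers (order ignored).
Euler's pentagonal recurrence: p(k) = p(k-1) + p(k-2) - p(k-5) - p(k-7) + p(k-12) + p(k-15) - ... (offsets j(3j∓1)/2, signs ++--, p(0)=1, p(<0)=0).
DP table for k = 0..154: p(0)=1, p(1)=1, p(2)=2, p(3)=3, p(4)=5, p(5)=7, p(6)=11, p(7)=15, p(8)=22, p(9)=30, p(10)=42, p(11)=56, p(12)=77, p(13)=101, p(14)=135, p(15)=176, p(16)=231, p(17)=297, p(18)=385, p(19)=490, p(20)=627, p(21)=792, p(22)=1002, p(23)=1255, p(24)=1575, p(25)=1958, p(26)=2436, p(27)=3010, p(28)=3718, p(29)=4565, p(30)=5604, p(31)=6842, p(32)=8349, p(33)=10143, p(34)=12310, p(35)=14883, p(36)=17977, p(37)=21637, p(38)=26015, p(39)=31185, p(40)=37338, p(41)=44583, p(42)=53174, p(43)=63261, p(44)=75175, p(45)=89134, p(46)=105558, p(47)=124754, p(48)=147273, p(49)=173525, p(50)=204226, p(51)=239943, p(52)=281589, p(53)=329931, p(54)=386155, p(55)=451276, p(56)=526823, p(57)=614154, p(58)=715220, p(59)=831820, p(60)=966467, p(61)=1121505, p(62)=1300156, p(63)=1505499, p(64)=1741630, p(65)=2012558, p(66)=2323520, p(67)=2679689, p(68)=3087735, p(69)=3554345, p(70)=4087968, p(71)=4697205, p(72)=5392783, p(73)=6185689, p(74)=7089500, p(75)=8118264, p(76)=9289091, p(77)=10619863, p(78)=12132164, p(79)=13848650, p(80)=15796476, p(81)=18004327, p(82)=20506255, p(83)=23338469, p(84)=26543660, p(85)=30167357, p(86)=34262962, p(87)=38887673, p(88)=44108109, p(89)=49995925, p(90)=56634173, p(91)=64112359, p(92)=72533807, p(93)=82010177, p(94)=92669720, p(95)=104651419, p(96)=118114304, p(97)=133230930, p(98)=150198136, p(99)=169229875, p(100)=190569292, p(101)=214481126, p(102)=241265379, p(103)=271248950, p(104)=304801365, p(105)=342325709, p(106)=384276336, p(107)=431149389, p(108)=483502844, p(109)=541946240, p(110)=607163746, p(111)=679903203, p(112)=761002156, p(113)=851376628, p(114)=952050665, p(115)=1064144451, p(116)=1188908248, p(117)=1327710076, p(118)=1482074143, p(119)=1653668665, p(120)=1844349560, p(121)=2056148051, p(122)=2291320912, p(123)=2552338241, p(124)=2841940500, p(125)=3163127352, p(126)=3519222692, p(127)=3913864295, p(128)=4351078600, p(129)=4835271870, p(130)=5371315400, p(131)=5964539504, p(132)=6620830889, p(133)=7346629512, p(134)=8149040695, p(135)=9035836076, p(136)=10015581680, p(137)=11097645016, p(138)=12292341831, p(139)=13610949895, p(140)=15065878135, p(141)=16670689208, p(142)=18440293320, p(143)=20390982757, p(144)=22540654445, p(145)=24908858009, p(146)=27517052599, p(147)=30388671978, p(148)=33549419497, p(149)=37027355200, p(150)=40853235313, p(151)=45060624582, p(152)=49686288421, p(153)=54770336324, p(154)=60356673280.
Final step: p(155) = p(154) + p(153) - p(150) - p(148) + p(143) + p(140) - p(133) - p(129) + p(120) + p(115) - p(104) - p(98) + p(85) + p(78) - p(63) - p(55) + p(38) + p(29) - p(10) - p(0)
= 60356673280 + 54770336324 - 40853235313 - 33549419497 + 20390982757 + 15065878135 - 7346629512 - 4835271870 + 1844349560 + 1064144451 - 304801365 - 150198136 + 30167357 + 12132164 - 1505499 - 451276 + 26015 + 4565 - 42 - 1
= 66493182097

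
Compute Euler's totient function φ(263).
262

263 = 263
φ(n) = n × ∏(1 - 1/p) for each prime p dividing n
φ(263) = 263 × (1 - 1/263) = 262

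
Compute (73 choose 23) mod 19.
7

Using Lucas' theorem:
Write n=73 and k=23 in base 19:
n in base 19: [3, 16]
k in base 19: [1, 4]
C(73,23) mod 19 = ∏ C(n_i, k_i) mod 19
Digit binomials (mod 19): C(3,1) = 3; C(16,4) = 1820 ≡ 15
Product: 3 × 15 = 45 ≡ 7 (mod 19)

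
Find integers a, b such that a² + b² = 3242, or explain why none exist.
29² + 49² (a=29, b=49)

Factorization: 3242 = 2 × 1621
By Fermat: n is sum of two squares iff every prime p ≡ 3 (mod 4) appears to even power.
All primes ≡ 3 (mod 4) appear to even power.
Search a = 0, 1, 2, … for 3242 - a² a perfect square: first hit at a = 29: 3242 - 841 = 2401 = 49².
3242 = 29² + 49² = 841 + 2401 ✓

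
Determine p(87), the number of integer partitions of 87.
38887673

p(n) counts ways to write n as a sum of positive integers (order ignored).
Euler's pentagonal recurrence: p(k) = p(k-1) + p(k-2) - p(k-5) - p(k-7) + p(k-12) + p(k-15) - ... (offsets j(3j∓1)/2, signs ++--, p(0)=1, p(<0)=0).
DP table for k = 0..86: p(0)=1, p(1)=1, p(2)=2, p(3)=3, p(4)=5, p(5)=7, p(6)=11, p(7)=15, p(8)=22, p(9)=30, p(10)=42, p(11)=56, p(12)=77, p(13)=101, p(14)=135, p(15)=176, p(16)=231, p(17)=297, p(18)=385, p(19)=490, p(20)=627, p(21)=792, p(22)=1002, p(23)=1255, p(24)=1575, p(25)=1958, p(26)=2436, p(27)=3010, p(28)=3718, p(29)=4565, p(30)=5604, p(31)=6842, p(32)=8349, p(33)=10143, p(34)=12310, p(35)=14883, p(36)=17977, p(37)=21637, p(38)=26015, p(39)=31185, p(40)=37338, p(41)=44583, p(42)=53174, p(43)=63261, p(44)=75175, p(45)=89134, p(46)=105558, p(47)=124754, p(48)=147273, p(49)=173525, p(50)=204226, p(51)=239943, p(52)=281589, p(53)=329931, p(54)=386155, p(55)=451276, p(56)=526823, p(57)=614154, p(58)=715220, p(59)=831820, p(60)=966467, p(61)=1121505, p(62)=1300156, p(63)=1505499, p(64)=1741630, p(65)=2012558, p(66)=2323520, p(67)=2679689, p(68)=3087735, p(69)=3554345, p(70)=4087968, p(71)=4697205, p(72)=5392783, p(73)=6185689, p(74)=7089500, p(75)=8118264, p(76)=9289091, p(77)=10619863, p(78)=12132164, p(79)=13848650, p(80)=15796476, p(81)=18004327, p(82)=20506255, p(83)=23338469, p(84)=26543660, p(85)=30167357, p(86)=34262962.
Final step: p(87) = p(86) + p(85) - p(82) - p(80) + p(75) + p(72) - p(65) - p(61) + p(52) + p(47) - p(36) - p(30) + p(17) + p(10)
= 34262962 + 30167357 - 20506255 - 15796476 + 8118264 + 5392783 - 2012558 - 1121505 + 281589 + 124754 - 17977 - 5604 + 297 + 42
= 38887673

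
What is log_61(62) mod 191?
79

Baby-step giant-step with step n = ⌈√191⌉ = 14.
Baby steps 61^j mod 191 (j:value) for j=0..13: 0:1, 1:61, 2:92, 3:73, 4:60, 5:31, 6:172, 7:178, 8:162, 9:141, 10:6, 11:175, 12:170, 13:56.
Giant-step multiplier: 61^(-14) ≡ 61^(190-14) = 61^176 ≡ 26 (mod 191).
Giant steps γ_i = 62·26^i mod 191: γ_0=62, γ_1=84, γ_2=83, γ_3=57, γ_4=145, γ_5=141 (in table at j=9).
x = i·n + j = 5·14 + 9 = 79.
Check: 61^79 ≡ 62 (mod 191).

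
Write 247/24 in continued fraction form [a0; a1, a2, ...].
[10; 3, 2, 3]

Euclidean algorithm steps:
247 = 10 × 24 + 7
24 = 3 × 7 + 3
7 = 2 × 3 + 1
3 = 3 × 1 + 0
Continued fraction: [10; 3, 2, 3]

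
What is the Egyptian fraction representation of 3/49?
1/17 + 1/417 + 1/347361

Greedy algorithm:
3/49: ceiling(49/3) = 17, use 1/17
2/833: ceiling(833/2) = 417, use 1/417
1/347361: ceiling(347361/1) = 347361, use 1/347361
Result: 3/49 = 1/17 + 1/417 + 1/347361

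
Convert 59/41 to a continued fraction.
[1; 2, 3, 1, 1, 2]

Euclidean algorithm steps:
59 = 1 × 41 + 18
41 = 2 × 18 + 5
18 = 3 × 5 + 3
5 = 1 × 3 + 2
3 = 1 × 2 + 1
2 = 2 × 1 + 0
Continued fraction: [1; 2, 3, 1, 1, 2]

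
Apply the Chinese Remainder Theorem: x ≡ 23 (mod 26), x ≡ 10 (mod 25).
335

Using Chinese Remainder Theorem:
M = 26 × 25 = 650
M1 = 25, M2 = 26
y1 = 25^(-1) mod 26 = 25
y2 = 26^(-1) mod 25 = 1
x = (23×25×25 + 10×26×1) mod 650 = 335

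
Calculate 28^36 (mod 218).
172

Repeated squaring. Binary of 36 = 100100.
28^1 ≡ 28 (mod 218); 28^2 ≡ 130 (mod 218); 28^4 ≡ 114 (mod 218); 28^8 ≡ 134 (mod 218); 28^16 ≡ 80 (mod 218); 28^32 ≡ 78 (mod 218)
28^36 = 28^4 × 28^32 ≡ 172 (mod 218)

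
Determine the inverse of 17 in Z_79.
14

gcd(17, 79) = 1, so the inverse exists.
Extended Euclidean algorithm on (79, 17):
79 = 4 × 17 + 11  ⟹  11 = (1)·79 + (-4)·17
17 = 1 × 11 + 6  ⟹  6 = (-1)·79 + (5)·17
11 = 1 × 6 + 5  ⟹  5 = (2)·79 + (-9)·17
6 = 1 × 5 + 1  ⟹  1 = (-3)·79 + (14)·17
So (14)·17 ≡ 1 (mod 79), i.e. 17^(-1) ≡ 14 (mod 79).
Check: 17 × 14 = 238 ≡ 1 (mod 79)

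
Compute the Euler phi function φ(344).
168

344 = 2^3 × 43
φ(n) = n × ∏(1 - 1/p) for each prime p dividing n
φ(344) = 344 × (1 - 1/2) × (1 - 1/43) = 168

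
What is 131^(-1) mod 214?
165

gcd(131, 214) = 1, so the inverse exists.
Extended Euclidean algorithm on (214, 131):
214 = 1 × 131 + 83  ⟹  83 = (1)·214 + (-1)·131
131 = 1 × 83 + 48  ⟹  48 = (-1)·214 + (2)·131
83 = 1 × 48 + 35  ⟹  35 = (2)·214 + (-3)·131
48 = 1 × 35 + 13  ⟹  13 = (-3)·214 + (5)·131
35 = 2 × 13 + 9  ⟹  9 = (8)·214 + (-13)·131
13 = 1 × 9 + 4  ⟹  4 = (-11)·214 + (18)·131
9 = 2 × 4 + 1  ⟹  1 = (30)·214 + (-49)·131
So (-49)·131 ≡ 1 (mod 214), i.e. 131^(-1) ≡ -49 ≡ 165 (mod 214).
Check: 131 × 165 = 21615 ≡ 1 (mod 214)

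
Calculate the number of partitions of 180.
684957390936

p(n) counts ways to write n as a sum of positive integers (order ignored).
Euler's pentagonal recurrence: p(k) = p(k-1) + p(k-2) - p(k-5) - p(k-7) + p(k-12) + p(k-15) - ... (offsets j(3j∓1)/2, signs ++--, p(0)=1, p(<0)=0).
DP table for k = 0..179: p(0)=1, p(1)=1, p(2)=2, p(3)=3, p(4)=5, p(5)=7, p(6)=11, p(7)=15, p(8)=22, p(9)=30, p(10)=42, p(11)=56, p(12)=77, p(13)=101, p(14)=135, p(15)=176, p(16)=231, p(17)=297, p(18)=385, p(19)=490, p(20)=627, p(21)=792, p(22)=1002, p(23)=1255, p(24)=1575, p(25)=1958, p(26)=2436, p(27)=3010, p(28)=3718, p(29)=4565, p(30)=5604, p(31)=6842, p(32)=8349, p(33)=10143, p(34)=12310, p(35)=14883, p(36)=17977, p(37)=21637, p(38)=26015, p(39)=31185, p(40)=37338, p(41)=44583, p(42)=53174, p(43)=63261, p(44)=75175, p(45)=89134, p(46)=105558, p(47)=124754, p(48)=147273, p(49)=173525, p(50)=204226, p(51)=239943, p(52)=281589, p(53)=329931, p(54)=386155, p(55)=451276, p(56)=526823, p(57)=614154, p(58)=715220, p(59)=831820, p(60)=966467, p(61)=1121505, p(62)=1300156, p(63)=1505499, p(64)=1741630, p(65)=2012558, p(66)=2323520, p(67)=2679689, p(68)=3087735, p(69)=3554345, p(70)=4087968, p(71)=4697205, p(72)=5392783, p(73)=6185689, p(74)=7089500, p(75)=8118264, p(76)=9289091, p(77)=10619863, p(78)=12132164, p(79)=13848650, p(80)=15796476, p(81)=18004327, p(82)=20506255, p(83)=23338469, p(84)=26543660, p(85)=30167357, p(86)=34262962, p(87)=38887673, p(88)=44108109, p(89)=49995925, p(90)=56634173, p(91)=64112359, p(92)=72533807, p(93)=82010177, p(94)=92669720, p(95)=104651419, p(96)=118114304, p(97)=133230930, p(98)=150198136, p(99)=169229875, p(100)=190569292, p(101)=214481126, p(102)=241265379, p(103)=271248950, p(104)=304801365, p(105)=342325709, p(106)=384276336, p(107)=431149389, p(108)=483502844, p(109)=541946240, p(110)=607163746, p(111)=679903203, p(112)=761002156, p(113)=851376628, p(114)=952050665, p(115)=1064144451, p(116)=1188908248, p(117)=1327710076, p(118)=1482074143, p(119)=1653668665, p(120)=1844349560, p(121)=2056148051, p(122)=2291320912, p(123)=2552338241, p(124)=2841940500, p(125)=3163127352, p(126)=3519222692, p(127)=3913864295, p(128)=4351078600, p(129)=4835271870, p(130)=5371315400, p(131)=5964539504, p(132)=6620830889, p(133)=7346629512, p(134)=8149040695, p(135)=9035836076, p(136)=10015581680, p(137)=11097645016, p(138)=12292341831, p(139)=13610949895, p(140)=15065878135, p(141)=16670689208, p(142)=18440293320, p(143)=20390982757, p(144)=22540654445, p(145)=24908858009, p(146)=27517052599, p(147)=30388671978, p(148)=33549419497, p(149)=37027355200, p(150)=40853235313, p(151)=45060624582, p(152)=49686288421, p(153)=54770336324, p(154)=60356673280, p(155)=66493182097, p(156)=73232243759, p(157)=80630964769, p(158)=88751778802, p(159)=97662728555, p(160)=107438159466, p(161)=118159068427, p(162)=129913904637, p(163)=142798995930, p(164)=156919475295, p(165)=172389800255, p(166)=189334822579, p(167)=207890420102, p(168)=228204732751, p(169)=250438925115, p(170)=274768617130, p(171)=301384802048, p(172)=330495499613, p(173)=362326859895, p(174)=397125074750, p(175)=435157697830, p(176)=476715857290, p(177)=522115831195, p(178)=571701605655, p(179)=625846753120.
Final step: p(180) = p(179) + p(178) - p(175) - p(173) + p(168) + p(165) - p(158) - p(154) + p(145) + p(140) - p(129) - p(123) + p(110) + p(103) - p(88) - p(80) + p(63) + p(54) - p(35) - p(25) + p(4)
= 625846753120 + 571701605655 - 435157697830 - 362326859895 + 228204732751 + 172389800255 - 88751778802 - 60356673280 + 24908858009 + 15065878135 - 4835271870 - 2552338241 + 607163746 + 271248950 - 44108109 - 15796476 + 1505499 + 386155 - 14883 - 1958 + 5
= 684957390936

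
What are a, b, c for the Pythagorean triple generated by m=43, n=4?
(1833, 344, 1865)

Euclid's formula: a = m² - n², b = 2mn, c = m² + n²
m = 43, n = 4
a = 43² - 4² = 1849 - 16 = 1833
b = 2 × 43 × 4 = 344
c = 43² + 4² = 1849 + 16 = 1865
Verification: 1833² + 344² = 3359889 + 118336 = 3478225 = 1865² ✓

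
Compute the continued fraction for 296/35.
[8; 2, 5, 3]

Euclidean algorithm steps:
296 = 8 × 35 + 16
35 = 2 × 16 + 3
16 = 5 × 3 + 1
3 = 3 × 1 + 0
Continued fraction: [8; 2, 5, 3]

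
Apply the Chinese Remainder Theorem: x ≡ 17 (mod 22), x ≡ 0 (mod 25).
325

Using Chinese Remainder Theorem:
M = 22 × 25 = 550
M1 = 25, M2 = 22
y1 = 25^(-1) mod 22 = 15
y2 = 22^(-1) mod 25 = 8
x = (17×25×15 + 0×22×8) mod 550 = 325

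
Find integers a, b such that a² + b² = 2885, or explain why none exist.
22² + 49² (a=22, b=49)

Factorization: 2885 = 5 × 577
By Fermat: n is sum of two squares iff every prime p ≡ 3 (mod 4) appears to even power.
All primes ≡ 3 (mod 4) appear to even power.
Search a = 0, 1, 2, … for 2885 - a² a perfect square: first hit at a = 22: 2885 - 484 = 2401 = 49².
2885 = 22² + 49² = 484 + 2401 ✓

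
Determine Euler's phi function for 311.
310

311 = 311
φ(n) = n × ∏(1 - 1/p) for each prime p dividing n
φ(311) = 311 × (1 - 1/311) = 310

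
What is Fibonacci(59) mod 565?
241

Matrix identity: Q^n = [[F_(n+1), F_n], [F_n, F_(n-1)]] with Q = [[1,1],[1,0]].
n = 59 = 111011₂. Square-and-multiply, entries mod 565:
Q^1 = [[1,1],[1,0]]
Q^3 = (Q^1)²·Q = [[3,2],[2,1]]
Q^7 = (Q^3)²·Q = [[21,13],[13,8]]
Q^14 = (Q^7)² = [[45,377],[377,233]]
Q^29 = (Q^14)²·Q = [[360,79],[79,281]]
Q^59 = (Q^29)²·Q = [[30,241],[241,354]]
F_59 mod 565 = Q^59[0][1] = 241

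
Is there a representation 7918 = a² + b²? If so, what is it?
Not possible

Factorization: 7918 = 2 × 37 × 107
By Fermat: n is sum of two squares iff every prime p ≡ 3 (mod 4) appears to even power.
Prime(s) ≡ 3 (mod 4) with odd exponent: [(107, 1)]
Therefore 7918 cannot be expressed as a² + b².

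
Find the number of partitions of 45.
89134

p(n) counts ways to write n as a sum of positive integers (order ignored).
Euler's pentagonal recurrence: p(k) = p(k-1) + p(k-2) - p(k-5) - p(k-7) + p(k-12) + p(k-15) - ... (offsets j(3j∓1)/2, signs ++--, p(0)=1, p(<0)=0).
DP table for k = 0..44: p(0)=1, p(1)=1, p(2)=2, p(3)=3, p(4)=5, p(5)=7, p(6)=11, p(7)=15, p(8)=22, p(9)=30, p(10)=42, p(11)=56, p(12)=77, p(13)=101, p(14)=135, p(15)=176, p(16)=231, p(17)=297, p(18)=385, p(19)=490, p(20)=627, p(21)=792, p(22)=1002, p(23)=1255, p(24)=1575, p(25)=1958, p(26)=2436, p(27)=3010, p(28)=3718, p(29)=4565, p(30)=5604, p(31)=6842, p(32)=8349, p(33)=10143, p(34)=12310, p(35)=14883, p(36)=17977, p(37)=21637, p(38)=26015, p(39)=31185, p(40)=37338, p(41)=44583, p(42)=53174, p(43)=63261, p(44)=75175.
Final step: p(45) = p(44) + p(43) - p(40) - p(38) + p(33) + p(30) - p(23) - p(19) + p(10) + p(5)
= 75175 + 63261 - 37338 - 26015 + 10143 + 5604 - 1255 - 490 + 42 + 7
= 89134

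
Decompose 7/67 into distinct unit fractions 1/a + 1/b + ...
1/10 + 1/224 + 1/75040

Greedy algorithm:
7/67: ceiling(67/7) = 10, use 1/10
3/670: ceiling(670/3) = 224, use 1/224
1/75040: ceiling(75040/1) = 75040, use 1/75040
Result: 7/67 = 1/10 + 1/224 + 1/75040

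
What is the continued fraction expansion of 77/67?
[1; 6, 1, 2, 3]

Euclidean algorithm steps:
77 = 1 × 67 + 10
67 = 6 × 10 + 7
10 = 1 × 7 + 3
7 = 2 × 3 + 1
3 = 3 × 1 + 0
Continued fraction: [1; 6, 1, 2, 3]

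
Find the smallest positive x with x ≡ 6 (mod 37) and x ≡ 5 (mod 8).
117

Using Chinese Remainder Theorem:
M = 37 × 8 = 296
M1 = 8, M2 = 37
y1 = 8^(-1) mod 37 = 14
y2 = 37^(-1) mod 8 = 5
x = (6×8×14 + 5×37×5) mod 296 = 117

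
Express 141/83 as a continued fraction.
[1; 1, 2, 3, 8]

Euclidean algorithm steps:
141 = 1 × 83 + 58
83 = 1 × 58 + 25
58 = 2 × 25 + 8
25 = 3 × 8 + 1
8 = 8 × 1 + 0
Continued fraction: [1; 1, 2, 3, 8]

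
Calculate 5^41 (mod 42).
17

Repeated squaring. Binary of 41 = 101001.
5^1 ≡ 5 (mod 42); 5^2 ≡ 25 (mod 42); 5^4 ≡ 37 (mod 42); 5^8 ≡ 25 (mod 42); 5^16 ≡ 37 (mod 42); 5^32 ≡ 25 (mod 42)
5^41 = 5^1 × 5^8 × 5^32 ≡ 17 (mod 42)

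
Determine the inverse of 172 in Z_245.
198

gcd(172, 245) = 1, so the inverse exists.
Extended Euclidean algorithm on (245, 172):
245 = 1 × 172 + 73  ⟹  73 = (1)·245 + (-1)·172
172 = 2 × 73 + 26  ⟹  26 = (-2)·245 + (3)·172
73 = 2 × 26 + 21  ⟹  21 = (5)·245 + (-7)·172
26 = 1 × 21 + 5  ⟹  5 = (-7)·245 + (10)·172
21 = 4 × 5 + 1  ⟹  1 = (33)·245 + (-47)·172
So (-47)·172 ≡ 1 (mod 245), i.e. 172^(-1) ≡ -47 ≡ 198 (mod 245).
Check: 172 × 198 = 34056 ≡ 1 (mod 245)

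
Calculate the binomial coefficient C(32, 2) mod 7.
6

Using Lucas' theorem:
Write n=32 and k=2 in base 7:
n in base 7: [4, 4]
k in base 7: [0, 2]
C(32,2) mod 7 = ∏ C(n_i, k_i) mod 7
Digit binomials (mod 7): C(4,0) = 1; C(4,2) = 6
Product: 1 × 6 = 6 ≡ 6 (mod 7)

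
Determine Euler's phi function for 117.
72

117 = 3^2 × 13
φ(n) = n × ∏(1 - 1/p) for each prime p dividing n
φ(117) = 117 × (1 - 1/3) × (1 - 1/13) = 72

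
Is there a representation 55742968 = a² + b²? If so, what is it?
Not possible

Factorization: 55742968 = 2^3 × 191^3
By Fermat: n is sum of two squares iff every prime p ≡ 3 (mod 4) appears to even power.
Prime(s) ≡ 3 (mod 4) with odd exponent: [(191, 3)]
Therefore 55742968 cannot be expressed as a² + b².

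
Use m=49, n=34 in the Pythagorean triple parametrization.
(1245, 3332, 3557)

Euclid's formula: a = m² - n², b = 2mn, c = m² + n²
m = 49, n = 34
a = 49² - 34² = 2401 - 1156 = 1245
b = 2 × 49 × 34 = 3332
c = 49² + 34² = 2401 + 1156 = 3557
Verification: 1245² + 3332² = 1550025 + 11102224 = 12652249 = 3557² ✓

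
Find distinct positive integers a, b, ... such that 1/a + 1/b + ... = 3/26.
1/9 + 1/234

Greedy algorithm:
3/26: ceiling(26/3) = 9, use 1/9
1/234: ceiling(234/1) = 234, use 1/234
Result: 3/26 = 1/9 + 1/234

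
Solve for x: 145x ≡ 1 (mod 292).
145

gcd(145, 292) = 1, so the inverse exists.
Extended Euclidean algorithm on (292, 145):
292 = 2 × 145 + 2  ⟹  2 = (1)·292 + (-2)·145
145 = 72 × 2 + 1  ⟹  1 = (-72)·292 + (145)·145
So (145)·145 ≡ 1 (mod 292), i.e. 145^(-1) ≡ 145 (mod 292).
Check: 145 × 145 = 21025 ≡ 1 (mod 292)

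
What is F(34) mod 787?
285

Matrix identity: Q^n = [[F_(n+1), F_n], [F_n, F_(n-1)]] with Q = [[1,1],[1,0]].
n = 34 = 100010₂. Square-and-multiply, entries mod 787:
Q^1 = [[1,1],[1,0]]
Q^2 = (Q^1)² = [[2,1],[1,1]]
Q^4 = (Q^2)² = [[5,3],[3,2]]
Q^8 = (Q^4)² = [[34,21],[21,13]]
Q^17 = (Q^8)²·Q = [[223,23],[23,200]]
Q^34 = (Q^17)² = [[677,285],[285,392]]
F_34 mod 787 = Q^34[0][1] = 285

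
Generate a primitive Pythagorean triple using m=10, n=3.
(91, 60, 109)

Euclid's formula: a = m² - n², b = 2mn, c = m² + n²
m = 10, n = 3
a = 10² - 3² = 100 - 9 = 91
b = 2 × 10 × 3 = 60
c = 10² + 3² = 100 + 9 = 109
Verification: 91² + 60² = 8281 + 3600 = 11881 = 109² ✓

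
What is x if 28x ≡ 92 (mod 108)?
x ≡ 11 (mod 27)

gcd(28, 108) = 4, which divides 92, so solutions exist.
Divide through by 4: 7x ≡ 23 (mod 27).
Find 7^(-1) mod 27 by the extended Euclidean algorithm:
27 = 3 × 7 + 6  ⟹  6 = (1)·27 + (-3)·7
7 = 1 × 6 + 1  ⟹  1 = (-1)·27 + (4)·7
So (4)·7 ≡ 1 (mod 27), i.e. 7^(-1) ≡ 4 (mod 27).
x ≡ 4 × 23 = 92 ≡ 11 (mod 27).
Check: 28 × 11 = 308 ≡ 92 (mod 108).
x ≡ 11 (mod 27), giving 4 solutions mod 108.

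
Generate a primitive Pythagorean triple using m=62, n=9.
(3763, 1116, 3925)

Euclid's formula: a = m² - n², b = 2mn, c = m² + n²
m = 62, n = 9
a = 62² - 9² = 3844 - 81 = 3763
b = 2 × 62 × 9 = 1116
c = 62² + 9² = 3844 + 81 = 3925
Verification: 3763² + 1116² = 14160169 + 1245456 = 15405625 = 3925² ✓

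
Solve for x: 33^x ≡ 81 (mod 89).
28

Baby-step giant-step with step n = ⌈√89⌉ = 10.
Baby steps 33^j mod 89 (j:value) for j=0..9: 0:1, 1:33, 2:21, 3:70, 4:85, 5:46, 6:5, 7:76, 8:16, 9:83.
Giant-step multiplier: 33^(-10) ≡ 33^(88-10) = 33^78 ≡ 40 (mod 89).
Giant steps γ_i = 81·40^i mod 89: γ_0=81, γ_1=36, γ_2=16 (in table at j=8).
x = i·n + j = 2·10 + 8 = 28.
Check: 33^28 ≡ 81 (mod 89).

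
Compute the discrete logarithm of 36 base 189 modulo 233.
178

Baby-step giant-step with step n = ⌈√233⌉ = 16.
Baby steps 189^j mod 233 (j:value) for j=0..15: 0:1, 1:189, 2:72, 3:94, 4:58, 5:11, 6:215, 7:93, 8:102, 9:172, 10:121, 11:35, 12:91, 13:190, 14:28, 15:166.
Giant-step multiplier: 189^(-16) ≡ 189^(232-16) = 189^216 ≡ 23 (mod 233).
Giant steps γ_i = 36·23^i mod 233: γ_0=36, γ_1=129, γ_2=171, γ_3=205, γ_4=55, γ_5=100, γ_6=203, γ_7=9, γ_8=207, γ_9=101, γ_10=226, γ_11=72 (in table at j=2).
x = i·n + j = 11·16 + 2 = 178.
Check: 189^178 ≡ 36 (mod 233).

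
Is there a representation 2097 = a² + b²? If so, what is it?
24² + 39² (a=24, b=39)

Factorization: 2097 = 3^2 × 233
By Fermat: n is sum of two squares iff every prime p ≡ 3 (mod 4) appears to even power.
All primes ≡ 3 (mod 4) appear to even power.
Search a = 0, 1, 2, … for 2097 - a² a perfect square: first hit at a = 24: 2097 - 576 = 1521 = 39².
2097 = 24² + 39² = 576 + 1521 ✓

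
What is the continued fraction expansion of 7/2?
[3; 2]

Euclidean algorithm steps:
7 = 3 × 2 + 1
2 = 2 × 1 + 0
Continued fraction: [3; 2]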